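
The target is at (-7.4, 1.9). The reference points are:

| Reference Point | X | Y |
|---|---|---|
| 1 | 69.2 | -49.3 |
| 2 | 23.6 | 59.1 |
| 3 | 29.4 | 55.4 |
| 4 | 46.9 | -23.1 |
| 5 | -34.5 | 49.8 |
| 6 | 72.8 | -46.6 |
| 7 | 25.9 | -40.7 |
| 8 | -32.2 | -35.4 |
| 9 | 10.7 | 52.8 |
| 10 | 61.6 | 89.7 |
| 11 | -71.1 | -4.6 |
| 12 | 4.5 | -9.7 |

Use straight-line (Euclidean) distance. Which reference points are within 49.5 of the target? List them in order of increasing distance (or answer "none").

Distances from (-7.4, 1.9):
1: 92.1
2: 65.1
3: 64.9
4: 59.8
5: 55.0
6: 93.7
7: 54.1
8: 44.8
9: 54.0
10: 111.7
11: 64.0
12: 16.6
Threshold 49.5: 12 (16.6), 8 (44.8) are within range.

12, 8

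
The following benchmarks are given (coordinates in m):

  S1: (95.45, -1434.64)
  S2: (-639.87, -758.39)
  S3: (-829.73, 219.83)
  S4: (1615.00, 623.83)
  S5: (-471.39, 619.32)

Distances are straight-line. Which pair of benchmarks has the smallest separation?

Pairwise distances:
S3–S5: 536.66 m
S2–S3: 996.47 m
S1–S2: 999.00 m
S2–S5: 1387.97 m
S1–S3: 1895.58 m
S4–S5: 2086.39 m
S1–S5: 2130.74 m
S3–S4: 2477.89 m
S1–S4: 2558.58 m
S2–S4: 2644.80 m
Closest pair: S3–S5 at 536.66 m.

S3 and S5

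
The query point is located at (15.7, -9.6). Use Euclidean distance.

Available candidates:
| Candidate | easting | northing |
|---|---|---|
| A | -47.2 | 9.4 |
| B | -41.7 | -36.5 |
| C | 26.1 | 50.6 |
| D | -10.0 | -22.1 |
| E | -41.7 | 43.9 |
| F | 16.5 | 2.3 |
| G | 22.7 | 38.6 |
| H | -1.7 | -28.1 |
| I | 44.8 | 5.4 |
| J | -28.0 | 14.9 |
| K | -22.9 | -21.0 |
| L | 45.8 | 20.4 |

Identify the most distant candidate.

E

Distances from (15.7, -9.6):
A: √((-62.9)² + (19.0)²) = √(3956.410 + 361.000) = 65.7
B: √((-57.4)² + (-26.9)²) = √(3294.760 + 723.610) = 63.4
C: √((10.4)² + (60.2)²) = √(108.160 + 3624.040) = 61.1
D: √((-25.7)² + (-12.5)²) = √(660.490 + 156.250) = 28.6
E: √((-57.4)² + (53.5)²) = √(3294.760 + 2862.250) = 78.5
F: √((0.8)² + (11.9)²) = √(0.640 + 141.610) = 11.9
G: √((7.0)² + (48.2)²) = √(49.000 + 2323.240) = 48.7
H: √((-17.4)² + (-18.5)²) = √(302.760 + 342.250) = 25.4
I: √((29.1)² + (15.0)²) = √(846.810 + 225.000) = 32.7
J: √((-43.7)² + (24.5)²) = √(1909.690 + 600.250) = 50.1
K: √((-38.6)² + (-11.4)²) = √(1489.960 + 129.960) = 40.2
L: √((30.1)² + (30.0)²) = √(906.010 + 900.000) = 42.5
Maximum: E at 78.5.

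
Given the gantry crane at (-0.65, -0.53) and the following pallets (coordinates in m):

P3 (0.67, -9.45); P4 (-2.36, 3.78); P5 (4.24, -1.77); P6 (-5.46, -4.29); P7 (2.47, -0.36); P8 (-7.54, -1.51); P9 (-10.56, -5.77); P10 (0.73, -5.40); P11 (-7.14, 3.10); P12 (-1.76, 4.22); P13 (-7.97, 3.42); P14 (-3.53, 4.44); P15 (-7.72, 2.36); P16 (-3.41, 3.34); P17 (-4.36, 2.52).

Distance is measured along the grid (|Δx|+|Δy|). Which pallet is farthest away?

Distances from (-0.65, -0.53):
P3: |1.32| + |-8.92| = 1.32 + 8.92 = 10.24 m
P4: |-1.71| + |4.31| = 1.71 + 4.31 = 6.02 m
P5: |4.89| + |-1.24| = 4.89 + 1.24 = 6.13 m
P6: |-4.81| + |-3.76| = 4.81 + 3.76 = 8.57 m
P7: |3.12| + |0.17| = 3.12 + 0.17 = 3.29 m
P8: |-6.89| + |-0.98| = 6.89 + 0.98 = 7.87 m
P9: |-9.91| + |-5.24| = 9.91 + 5.24 = 15.15 m
P10: |1.38| + |-4.87| = 1.38 + 4.87 = 6.25 m
P11: |-6.49| + |3.63| = 6.49 + 3.63 = 10.12 m
P12: |-1.11| + |4.75| = 1.11 + 4.75 = 5.86 m
P13: |-7.32| + |3.95| = 7.32 + 3.95 = 11.27 m
P14: |-2.88| + |4.97| = 2.88 + 4.97 = 7.85 m
P15: |-7.07| + |2.89| = 7.07 + 2.89 = 9.96 m
P16: |-2.76| + |3.87| = 2.76 + 3.87 = 6.63 m
P17: |-3.71| + |3.05| = 3.71 + 3.05 = 6.76 m
Maximum: P9 at 15.15 m.

P9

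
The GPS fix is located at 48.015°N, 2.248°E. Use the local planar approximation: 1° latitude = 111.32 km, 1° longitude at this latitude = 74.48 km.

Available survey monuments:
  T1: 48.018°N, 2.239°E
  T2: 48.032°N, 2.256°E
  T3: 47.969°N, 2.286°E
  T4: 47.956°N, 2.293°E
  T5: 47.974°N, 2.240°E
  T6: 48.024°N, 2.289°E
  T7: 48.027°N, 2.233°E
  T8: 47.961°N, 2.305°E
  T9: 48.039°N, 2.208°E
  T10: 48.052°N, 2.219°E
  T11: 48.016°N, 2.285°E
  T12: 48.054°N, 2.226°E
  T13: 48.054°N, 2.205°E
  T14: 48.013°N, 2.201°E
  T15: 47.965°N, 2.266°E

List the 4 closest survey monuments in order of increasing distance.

Distances from 48.015°N, 2.248°E:
T1: 0.749 km
T2: 1.984 km
T3: 5.851 km
T4: 7.374 km
T5: 4.603 km
T6: 3.214 km
T7: 1.741 km
T8: 7.359 km
T9: 4.002 km
T10: 4.651 km
T11: 2.758 km
T12: 4.640 km
T13: 5.395 km
T14: 3.508 km
T15: 5.725 km
Sorted: T1 (0.749 km) < T7 (1.741 km) < T2 (1.984 km) < T11 (2.758 km) < T6 (3.214 km) < T14 (3.508 km) < …

T1, T7, T2, T11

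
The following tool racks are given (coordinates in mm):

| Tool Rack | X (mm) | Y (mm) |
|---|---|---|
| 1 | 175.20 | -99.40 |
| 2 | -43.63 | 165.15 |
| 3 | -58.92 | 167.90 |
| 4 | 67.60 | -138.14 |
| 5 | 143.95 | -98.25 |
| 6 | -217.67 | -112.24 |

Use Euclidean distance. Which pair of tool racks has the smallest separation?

Pairwise distances:
1–2: 343.33 mm
1–3: 355.33 mm
1–4: 114.36 mm
1–5: 31.27 mm
1–6: 393.08 mm
2–3: 15.54 mm
2–4: 323.04 mm
2–5: 323.37 mm
2–6: 327.47 mm
3–4: 331.16 mm
3–5: 334.65 mm
3–6: 321.99 mm
4–5: 86.14 mm
4–6: 286.44 mm
5–6: 361.89 mm
Closest pair: 2–3 at 15.54 mm.

2 and 3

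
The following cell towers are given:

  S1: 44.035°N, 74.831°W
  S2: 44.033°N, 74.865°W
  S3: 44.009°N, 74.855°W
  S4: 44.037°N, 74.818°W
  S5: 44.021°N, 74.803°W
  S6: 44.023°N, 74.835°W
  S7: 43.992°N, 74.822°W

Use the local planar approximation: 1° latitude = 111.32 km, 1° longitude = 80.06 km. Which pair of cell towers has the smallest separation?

Pairwise distances:
S1–S2: 2.731 km
S1–S3: 3.474 km
S1–S4: 1.064 km
S1–S5: 2.730 km
S1–S6: 1.374 km
S1–S7: 4.841 km
S2–S3: 2.789 km
S2–S4: 3.789 km
S2–S5: 5.140 km
S2–S6: 2.647 km
S2–S7: 5.717 km
S3–S4: 4.300 km
S3–S5: 4.372 km
S3–S6: 2.234 km
S3–S7: 3.250 km
S4–S5: 2.148 km
S4–S6: 2.069 km
S4–S7: 5.020 km
S5–S6: 2.572 km
S5–S7: 3.569 km
S6–S7: 3.604 km
Closest pair: S1–S4 at 1.064 km.

S1 and S4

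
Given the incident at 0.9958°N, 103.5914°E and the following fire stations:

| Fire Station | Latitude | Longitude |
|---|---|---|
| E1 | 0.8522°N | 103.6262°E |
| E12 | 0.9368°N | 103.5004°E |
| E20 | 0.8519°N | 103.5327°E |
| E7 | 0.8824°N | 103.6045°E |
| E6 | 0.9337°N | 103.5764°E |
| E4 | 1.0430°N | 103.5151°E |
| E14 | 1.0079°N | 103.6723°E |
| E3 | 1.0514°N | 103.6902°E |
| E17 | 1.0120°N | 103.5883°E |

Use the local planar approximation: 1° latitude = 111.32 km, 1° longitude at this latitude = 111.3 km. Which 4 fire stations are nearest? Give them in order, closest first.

E17, E6, E14, E4

Distances from 0.9958°N, 103.5914°E:
E1: √((-0.1436·111.32)² + (0.0348·111.3)²) = √(255.537873 + 15.001988) = 16.4481 km
E12: √((-0.0590·111.32)² + (-0.0910·111.3)²) = √(43.137048 + 102.582461) = 12.0714 km
E20: √((-0.1439·111.32)² + (-0.0587·111.3)²) = √(256.606695 + 42.684140) = 17.3000 km
E7: √((-0.1134·111.32)² + (0.0131·111.3)²) = √(159.357499 + 2.125851) = 12.7076 km
E6: √((-0.0621·111.32)² + (-0.0150·111.3)²) = √(47.789182 + 2.787230) = 7.1117 km
E4: √((0.0472·111.32)² + (-0.0763·111.3)²) = √(27.607711 + 72.117291) = 9.9862 km
E14: √((0.0121·111.32)² + (0.0809·111.3)²) = √(1.814334 + 81.075077) = 9.1044 km
E3: √((0.0556·111.32)² + (0.0988·111.3)²) = √(38.308573 + 120.921693) = 12.6186 km
E17: √((0.0162·111.32)² + (-0.0031·111.3)²) = √(3.252194 + 0.119046) = 1.8361 km
Sorted: E17 (1.8361 km) < E6 (7.1117 km) < E14 (9.1044 km) < E4 (9.9862 km) < E12 (12.0714 km) < E3 (12.6186 km) < …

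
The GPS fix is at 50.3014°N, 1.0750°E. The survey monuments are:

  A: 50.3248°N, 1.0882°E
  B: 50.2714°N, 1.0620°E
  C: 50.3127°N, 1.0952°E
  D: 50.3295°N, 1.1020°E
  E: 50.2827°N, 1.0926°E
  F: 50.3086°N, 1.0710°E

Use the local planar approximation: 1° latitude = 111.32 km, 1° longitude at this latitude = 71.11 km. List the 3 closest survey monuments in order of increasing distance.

Distances from 50.3014°N, 1.0750°E:
A: 2.7688 km
B: 3.4652 km
C: 1.9094 km
D: 3.6703 km
E: 2.4289 km
F: 0.8505 km
Sorted: F (0.8505 km) < C (1.9094 km) < E (2.4289 km) < A (2.7688 km) < B (3.4652 km) < …

F, C, E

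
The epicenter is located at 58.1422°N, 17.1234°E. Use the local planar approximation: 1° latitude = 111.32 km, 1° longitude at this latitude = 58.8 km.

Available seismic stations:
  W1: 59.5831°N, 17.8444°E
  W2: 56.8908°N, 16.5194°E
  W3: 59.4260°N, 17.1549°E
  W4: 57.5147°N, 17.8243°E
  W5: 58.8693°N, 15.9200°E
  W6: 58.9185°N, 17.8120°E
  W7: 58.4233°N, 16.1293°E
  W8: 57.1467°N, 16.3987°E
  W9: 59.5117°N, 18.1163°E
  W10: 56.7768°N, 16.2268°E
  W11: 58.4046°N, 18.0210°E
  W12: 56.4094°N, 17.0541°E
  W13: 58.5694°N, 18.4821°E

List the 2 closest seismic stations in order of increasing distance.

Distances from 58.1422°N, 17.1234°E:
W1: 165.9090 km
W2: 143.7618 km
W3: 142.9246 km
W4: 81.1048 km
W5: 107.5099 km
W6: 95.4329 km
W7: 66.3020 km
W8: 118.7294 km
W9: 163.2494 km
W10: 160.8797 km
W11: 60.3229 km
W12: 192.9383 km
W13: 92.9743 km
Sorted: W11 (60.3229 km) < W7 (66.3020 km) < W4 (81.1048 km) < W13 (92.9743 km) < …

W11, W7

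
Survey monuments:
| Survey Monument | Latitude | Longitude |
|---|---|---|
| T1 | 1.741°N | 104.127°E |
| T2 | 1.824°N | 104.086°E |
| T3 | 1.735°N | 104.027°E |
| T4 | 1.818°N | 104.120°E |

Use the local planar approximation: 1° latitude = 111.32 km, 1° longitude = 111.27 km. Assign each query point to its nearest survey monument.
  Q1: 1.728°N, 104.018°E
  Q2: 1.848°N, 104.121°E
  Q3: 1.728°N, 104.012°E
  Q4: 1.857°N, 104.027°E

Q1→T3; Q2→T4; Q3→T3; Q4→T2

Q1 at 1.728°N, 104.018°E:
  T1: √((0.013·111.32)² + (0.109·111.27)²) = √(2.09427 + 147.09881) = 12.214 km
  T2: √((0.096·111.32)² + (0.068·111.27)²) = √(114.20598 + 57.24980) = 13.094 km
  T3: √((0.007·111.32)² + (0.009·111.27)²) = √(0.60721 + 1.00286) = 1.269 km
  T4: √((0.090·111.32)² + (0.102·111.27)²) = √(100.37635 + 128.81206) = 15.139 km
  → nearest: T3 (1.269 km)
Q2 at 1.848°N, 104.121°E:
  T1: √((-0.107·111.32)² + (0.006·111.27)²) = √(141.87764 + 0.44572) = 11.930 km
  T2: √((-0.024·111.32)² + (-0.035·111.27)²) = √(7.13787 + 15.16674) = 4.723 km
  T3: √((-0.113·111.32)² + (-0.094·111.27)²) = √(158.23527 + 109.39863) = 16.360 km
  T4: √((-0.030·111.32)² + (-0.001·111.27)²) = √(11.15293 + 0.01238) = 3.341 km
  → nearest: T4 (3.341 km)
Q3 at 1.728°N, 104.012°E:
  T1: √((0.013·111.32)² + (0.115·111.27)²) = √(2.09427 + 163.73890) = 12.878 km
  T2: √((0.096·111.32)² + (0.074·111.27)²) = √(114.20598 + 67.79843) = 13.491 km
  T3: √((0.007·111.32)² + (0.015·111.27)²) = √(0.60721 + 2.78573) = 1.842 km
  T4: √((0.090·111.32)² + (0.108·111.27)²) = √(100.37635 + 144.41213) = 15.646 km
  → nearest: T3 (1.842 km)
Q4 at 1.857°N, 104.027°E:
  T1: √((-0.116·111.32)² + (0.100·111.27)²) = √(166.74867 + 123.81013) = 17.046 km
  T2: √((-0.033·111.32)² + (0.059·111.27)²) = √(13.49504 + 43.09831) = 7.523 km
  T3: √((-0.122·111.32)² + (0.000·111.27)²) = √(184.44465 + 0.00000) = 13.581 km
  T4: √((-0.039·111.32)² + (0.093·111.27)²) = √(18.84845 + 107.08338) = 11.222 km
  → nearest: T2 (7.523 km)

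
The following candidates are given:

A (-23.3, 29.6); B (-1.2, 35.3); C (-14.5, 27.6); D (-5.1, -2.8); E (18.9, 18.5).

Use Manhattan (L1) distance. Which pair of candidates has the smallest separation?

Pairwise distances:
A–B: 27.8
A–C: 10.8
A–D: 50.6
A–E: 53.3
B–C: 21.0
B–D: 42.0
B–E: 36.9
C–D: 39.8
C–E: 42.5
D–E: 45.3
Closest pair: A–C at 10.8.

A and C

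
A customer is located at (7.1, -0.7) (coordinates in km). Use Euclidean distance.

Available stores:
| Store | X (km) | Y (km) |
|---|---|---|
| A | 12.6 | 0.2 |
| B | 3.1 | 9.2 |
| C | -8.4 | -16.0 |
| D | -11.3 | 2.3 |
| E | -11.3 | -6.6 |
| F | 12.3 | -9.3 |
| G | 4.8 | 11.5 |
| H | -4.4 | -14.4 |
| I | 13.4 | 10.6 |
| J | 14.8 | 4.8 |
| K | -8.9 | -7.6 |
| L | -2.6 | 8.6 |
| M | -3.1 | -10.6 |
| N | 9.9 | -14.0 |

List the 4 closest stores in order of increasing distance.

Distances from (7.1, -0.7):
A: √((5.5)² + (0.9)²) = √(30.250 + 0.810) = 5.6 km
B: √((-4.0)² + (9.9)²) = √(16.000 + 98.010) = 10.7 km
C: √((-15.5)² + (-15.3)²) = √(240.250 + 234.090) = 21.8 km
D: √((-18.4)² + (3.0)²) = √(338.560 + 9.000) = 18.6 km
E: √((-18.4)² + (-5.9)²) = √(338.560 + 34.810) = 19.3 km
F: √((5.2)² + (-8.6)²) = √(27.040 + 73.960) = 10.0 km
G: √((-2.3)² + (12.2)²) = √(5.290 + 148.840) = 12.4 km
H: √((-11.5)² + (-13.7)²) = √(132.250 + 187.690) = 17.9 km
I: √((6.3)² + (11.3)²) = √(39.690 + 127.690) = 12.9 km
J: √((7.7)² + (5.5)²) = √(59.290 + 30.250) = 9.5 km
K: √((-16.0)² + (-6.9)²) = √(256.000 + 47.610) = 17.4 km
L: √((-9.7)² + (9.3)²) = √(94.090 + 86.490) = 13.4 km
M: √((-10.2)² + (-9.9)²) = √(104.040 + 98.010) = 14.2 km
N: √((2.8)² + (-13.3)²) = √(7.840 + 176.890) = 13.6 km
Sorted: A (5.6 km) < J (9.5 km) < F (10.0 km) < B (10.7 km) < G (12.4 km) < I (12.9 km) < …

A, J, F, B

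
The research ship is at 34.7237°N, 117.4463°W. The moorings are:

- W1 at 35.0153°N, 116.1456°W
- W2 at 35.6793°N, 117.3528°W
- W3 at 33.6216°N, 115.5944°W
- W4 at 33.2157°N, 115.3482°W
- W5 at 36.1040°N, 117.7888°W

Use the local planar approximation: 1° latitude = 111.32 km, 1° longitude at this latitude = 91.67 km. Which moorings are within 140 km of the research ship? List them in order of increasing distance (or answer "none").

Distances from 34.7237°N, 117.4463°W:
W1: 123.5748 km
W2: 106.7221 km
W3: 209.4553 km
W4: 255.2889 km
W5: 156.8299 km
Threshold 140 km: W2 (106.7221 km), W1 (123.5748 km) are within range.

W2, W1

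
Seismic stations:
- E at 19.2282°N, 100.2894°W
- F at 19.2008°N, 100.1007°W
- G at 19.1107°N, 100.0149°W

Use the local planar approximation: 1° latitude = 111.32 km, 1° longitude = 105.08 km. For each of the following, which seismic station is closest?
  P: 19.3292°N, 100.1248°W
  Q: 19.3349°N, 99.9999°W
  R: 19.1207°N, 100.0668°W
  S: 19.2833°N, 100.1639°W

P at 19.3292°N, 100.1248°W:
  E: 20.6293 km
  F: 14.5161 km
  G: 26.9257 km
  → nearest: F (14.5161 km)
Q at 19.3349°N, 99.9999°W:
  E: 32.6573 km
  F: 18.3040 km
  G: 25.0077 km
  → nearest: F (18.3040 km)
R at 19.1207°N, 100.0668°W:
  E: 26.2743 km
  F: 9.6020 km
  G: 5.5661 km
  → nearest: G (5.5661 km)
S at 19.2833°N, 100.1639°W:
  E: 14.5442 km
  F: 11.3335 km
  G: 24.7853 km
  → nearest: F (11.3335 km)

P→F; Q→F; R→G; S→F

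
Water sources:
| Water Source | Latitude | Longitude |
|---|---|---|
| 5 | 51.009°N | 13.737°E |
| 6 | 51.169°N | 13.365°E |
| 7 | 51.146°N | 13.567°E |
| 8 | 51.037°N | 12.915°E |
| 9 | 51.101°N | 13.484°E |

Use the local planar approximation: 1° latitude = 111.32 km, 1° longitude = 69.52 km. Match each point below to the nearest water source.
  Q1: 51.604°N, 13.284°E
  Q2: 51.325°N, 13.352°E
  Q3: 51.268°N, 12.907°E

Q1 at 51.604°N, 13.284°E:
  5: √((-0.595·111.32)² + (0.453·69.52)²) = √(4387.12821 + 991.78134) = 73.341 km
  6: √((-0.435·111.32)² + (0.081·69.52)²) = √(2344.90315 + 31.70951) = 48.751 km
  7: √((-0.458·111.32)² + (0.283·69.52)²) = √(2599.42536 + 387.07257) = 54.649 km
  8: √((-0.567·111.32)² + (-0.369·69.52)²) = √(3983.93747 + 658.07025) = 68.132 km
  9: √((-0.503·111.32)² + (0.200·69.52)²) = √(3135.32356 + 193.32122) = 57.694 km
  → nearest: 6 (48.751 km)
Q2 at 51.325°N, 13.352°E:
  5: √((-0.316·111.32)² + (0.385·69.52)²) = √(1237.42977 + 716.37593) = 44.202 km
  6: √((-0.156·111.32)² + (0.013·69.52)²) = √(301.57518 + 0.81678) = 17.389 km
  7: √((-0.179·111.32)² + (0.215·69.52)²) = √(397.05663 + 223.40683) = 24.909 km
  8: √((-0.288·111.32)² + (-0.437·69.52)²) = √(1027.85386 + 922.95898) = 44.168 km
  9: √((-0.224·111.32)² + (0.132·69.52)²) = √(621.78814 + 84.21072) = 26.571 km
  → nearest: 6 (17.389 km)
Q3 at 51.268°N, 12.907°E:
  5: √((-0.259·111.32)² + (0.830·69.52)²) = √(831.27730 + 3329.47464) = 64.504 km
  6: √((-0.099·111.32)² + (0.458·69.52)²) = √(121.45539 + 1013.79579) = 33.693 km
  7: √((-0.122·111.32)² + (0.660·69.52)²) = √(184.44465 + 2105.26804) = 47.851 km
  8: √((-0.231·111.32)² + (0.008·69.52)²) = √(661.25711 + 0.30931) = 25.721 km
  9: √((-0.167·111.32)² + (0.577·69.52)²) = √(345.60446 + 1609.05598) = 44.212 km
  → nearest: 8 (25.721 km)

Q1→6; Q2→6; Q3→8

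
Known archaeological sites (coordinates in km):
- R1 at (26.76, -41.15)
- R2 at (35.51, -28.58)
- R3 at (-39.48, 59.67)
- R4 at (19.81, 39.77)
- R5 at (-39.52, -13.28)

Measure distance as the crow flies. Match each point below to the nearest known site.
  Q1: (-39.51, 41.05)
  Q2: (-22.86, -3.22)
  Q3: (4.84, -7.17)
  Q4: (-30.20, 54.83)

Q1 at (-39.51, 41.05):
  R1: 105.59 km
  R2: 102.35 km
  R3: 18.62 km
  R4: 59.33 km
  R5: 54.33 km
  → nearest: R3 (18.62 km)
Q2 at (-22.86, -3.22):
  R1: 62.46 km
  R2: 63.64 km
  R3: 65.05 km
  R4: 60.57 km
  R5: 19.46 km
  → nearest: R5 (19.46 km)
Q3 at (4.84, -7.17):
  R1: 40.44 km
  R2: 37.40 km
  R3: 80.20 km
  R4: 49.27 km
  R5: 44.78 km
  → nearest: R2 (37.40 km)
Q4 at (-30.20, 54.83):
  R1: 111.61 km
  R2: 106.18 km
  R3: 10.47 km
  R4: 52.23 km
  R5: 68.74 km
  → nearest: R3 (10.47 km)

Q1→R3; Q2→R5; Q3→R2; Q4→R3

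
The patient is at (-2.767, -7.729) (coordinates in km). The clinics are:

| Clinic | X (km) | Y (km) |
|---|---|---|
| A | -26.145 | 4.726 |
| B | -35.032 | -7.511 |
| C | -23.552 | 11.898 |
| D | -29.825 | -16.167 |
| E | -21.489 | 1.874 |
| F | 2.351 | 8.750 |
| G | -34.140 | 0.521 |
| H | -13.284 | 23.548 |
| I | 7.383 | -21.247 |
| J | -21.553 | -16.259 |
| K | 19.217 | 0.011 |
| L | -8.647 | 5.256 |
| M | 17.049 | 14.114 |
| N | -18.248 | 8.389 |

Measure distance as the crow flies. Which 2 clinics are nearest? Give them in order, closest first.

Distances from (-2.767, -7.729):
A: 26.489 km
B: 32.266 km
C: 28.587 km
D: 28.343 km
E: 21.041 km
F: 17.255 km
G: 32.440 km
H: 32.998 km
I: 16.904 km
J: 20.632 km
K: 23.307 km
L: 14.254 km
M: 29.492 km
N: 22.348 km
Sorted: L (14.254 km) < I (16.904 km) < F (17.255 km) < J (20.632 km) < …

L, I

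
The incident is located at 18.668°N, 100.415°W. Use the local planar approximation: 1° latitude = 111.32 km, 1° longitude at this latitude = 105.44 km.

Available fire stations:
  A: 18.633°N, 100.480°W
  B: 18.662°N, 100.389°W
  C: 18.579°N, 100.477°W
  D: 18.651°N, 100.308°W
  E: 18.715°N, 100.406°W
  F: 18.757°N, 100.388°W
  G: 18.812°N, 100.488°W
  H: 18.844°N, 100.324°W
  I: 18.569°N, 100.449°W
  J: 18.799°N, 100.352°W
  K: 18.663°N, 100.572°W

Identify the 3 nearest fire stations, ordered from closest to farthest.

Distances from 18.668°N, 100.415°W:
A: 7.884 km
B: 2.822 km
C: 11.870 km
D: 11.440 km
E: 5.317 km
F: 10.308 km
G: 17.782 km
H: 21.816 km
I: 11.589 km
J: 16.025 km
K: 16.563 km
Sorted: B (2.822 km) < E (5.317 km) < A (7.884 km) < F (10.308 km) < D (11.440 km) < …

B, E, A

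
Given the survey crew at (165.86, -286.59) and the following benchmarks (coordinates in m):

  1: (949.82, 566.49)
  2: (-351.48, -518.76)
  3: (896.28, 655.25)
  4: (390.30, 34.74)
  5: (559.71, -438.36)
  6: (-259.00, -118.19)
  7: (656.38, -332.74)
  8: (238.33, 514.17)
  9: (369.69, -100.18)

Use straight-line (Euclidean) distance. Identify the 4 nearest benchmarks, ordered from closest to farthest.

Distances from (165.86, -286.59):
1: √((783.96)² + (853.08)²) = √(614593.2816 + 727745.4864) = 1158.59 m
2: √((-517.34)² + (-232.17)²) = √(267640.6756 + 53902.9089) = 567.05 m
3: √((730.42)² + (941.84)²) = √(533513.3764 + 887062.5856) = 1191.88 m
4: √((224.44)² + (321.33)²) = √(50373.3136 + 103252.9689) = 391.95 m
5: √((393.85)² + (-151.77)²) = √(155117.8225 + 23034.1329) = 422.08 m
6: √((-424.86)² + (168.40)²) = √(180506.0196 + 28358.5600) = 457.02 m
7: √((490.52)² + (-46.15)²) = √(240609.8704 + 2129.8225) = 492.69 m
8: √((72.47)² + (800.76)²) = √(5251.9009 + 641216.5776) = 804.03 m
9: √((203.83)² + (186.41)²) = √(41546.6689 + 34748.6881) = 276.22 m
Sorted: 9 (276.22 m) < 4 (391.95 m) < 5 (422.08 m) < 6 (457.02 m) < 7 (492.69 m) < 2 (567.05 m) < …

9, 4, 5, 6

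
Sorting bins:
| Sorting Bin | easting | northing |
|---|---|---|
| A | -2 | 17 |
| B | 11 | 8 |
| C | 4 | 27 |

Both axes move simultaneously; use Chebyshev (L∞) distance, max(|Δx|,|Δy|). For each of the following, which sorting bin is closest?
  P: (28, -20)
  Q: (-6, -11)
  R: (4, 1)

P at (28, -20):
  A: 37
  B: 28
  C: 47
  → nearest: B (28)
Q at (-6, -11):
  A: 28
  B: 19
  C: 38
  → nearest: B (19)
R at (4, 1):
  A: 16
  B: 7
  C: 26
  → nearest: B (7)

P→B; Q→B; R→B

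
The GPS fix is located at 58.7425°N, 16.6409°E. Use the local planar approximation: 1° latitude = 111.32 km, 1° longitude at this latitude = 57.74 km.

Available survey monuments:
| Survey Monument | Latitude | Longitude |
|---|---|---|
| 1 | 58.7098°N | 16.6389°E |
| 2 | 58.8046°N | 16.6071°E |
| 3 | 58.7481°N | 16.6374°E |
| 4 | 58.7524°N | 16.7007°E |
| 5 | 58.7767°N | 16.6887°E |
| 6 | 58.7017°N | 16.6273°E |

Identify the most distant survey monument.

2

Distances from 58.7425°N, 16.6409°E:
1: 3.6420 km
2: 7.1832 km
3: 0.6553 km
4: 3.6245 km
5: 4.7023 km
6: 4.6092 km
Maximum: 2 at 7.1832 km.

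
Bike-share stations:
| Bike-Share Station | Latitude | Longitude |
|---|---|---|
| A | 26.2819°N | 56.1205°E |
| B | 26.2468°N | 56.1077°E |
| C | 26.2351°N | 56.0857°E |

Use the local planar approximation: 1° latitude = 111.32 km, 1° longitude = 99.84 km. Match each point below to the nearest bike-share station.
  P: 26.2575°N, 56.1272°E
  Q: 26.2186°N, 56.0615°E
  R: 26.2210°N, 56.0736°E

P at 26.2575°N, 56.1272°E:
  A: 2.7974 km
  B: 2.2823 km
  C: 4.8358 km
  → nearest: B (2.2823 km)
Q at 26.2186°N, 56.0615°E:
  A: 9.1844 km
  B: 5.5795 km
  C: 3.0350 km
  → nearest: C (3.0350 km)
R at 26.2210°N, 56.0736°E:
  A: 8.2393 km
  B: 4.4542 km
  C: 1.9807 km
  → nearest: C (1.9807 km)

P→B; Q→C; R→C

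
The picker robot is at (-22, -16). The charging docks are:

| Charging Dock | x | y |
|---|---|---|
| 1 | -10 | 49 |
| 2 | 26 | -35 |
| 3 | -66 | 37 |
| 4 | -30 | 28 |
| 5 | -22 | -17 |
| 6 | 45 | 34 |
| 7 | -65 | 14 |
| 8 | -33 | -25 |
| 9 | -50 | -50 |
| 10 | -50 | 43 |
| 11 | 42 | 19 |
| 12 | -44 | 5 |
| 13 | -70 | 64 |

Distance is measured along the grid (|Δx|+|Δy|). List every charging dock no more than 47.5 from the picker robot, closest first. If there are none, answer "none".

5, 8, 12

Distances from (-22, -16):
1: 77
2: 67
3: 97
4: 52
5: 1
6: 117
7: 73
8: 20
9: 62
10: 87
11: 99
12: 43
13: 128
Threshold 47.5: 5 (1), 8 (20), 12 (43) are within range.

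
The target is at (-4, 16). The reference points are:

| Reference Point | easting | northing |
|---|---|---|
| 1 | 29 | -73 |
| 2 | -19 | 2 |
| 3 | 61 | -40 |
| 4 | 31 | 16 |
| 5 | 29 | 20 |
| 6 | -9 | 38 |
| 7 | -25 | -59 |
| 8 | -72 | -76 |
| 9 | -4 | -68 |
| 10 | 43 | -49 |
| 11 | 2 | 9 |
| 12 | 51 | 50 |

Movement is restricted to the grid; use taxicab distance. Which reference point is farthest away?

Distances from (-4, 16):
1: 122
2: 29
3: 121
4: 35
5: 37
6: 27
7: 96
8: 160
9: 84
10: 112
11: 13
12: 89
Maximum: 8 at 160.

8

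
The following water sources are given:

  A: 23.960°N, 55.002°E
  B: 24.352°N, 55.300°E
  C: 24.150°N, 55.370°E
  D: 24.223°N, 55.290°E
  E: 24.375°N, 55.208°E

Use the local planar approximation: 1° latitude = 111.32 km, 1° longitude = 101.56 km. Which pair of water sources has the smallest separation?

Pairwise distances:
B–E: 9.688 km
C–D: 11.491 km
B–D: 14.396 km
D–E: 18.859 km
B–C: 23.584 km
C–E: 29.967 km
A–D: 41.384 km
A–C: 42.944 km
A–E: 50.714 km
A–B: 53.105 km
Closest pair: B–E at 9.688 km.

B and E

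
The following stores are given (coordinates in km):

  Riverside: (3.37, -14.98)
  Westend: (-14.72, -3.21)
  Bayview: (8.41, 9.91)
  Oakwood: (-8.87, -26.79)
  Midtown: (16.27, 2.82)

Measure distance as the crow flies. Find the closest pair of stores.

Bayview and Midtown

Pairwise distances:
Riverside–Westend: 21.58 km
Riverside–Bayview: 25.40 km
Riverside–Oakwood: 17.01 km
Riverside–Midtown: 21.98 km
Westend–Bayview: 26.59 km
Westend–Oakwood: 24.29 km
Westend–Midtown: 31.57 km
Bayview–Oakwood: 40.56 km
Bayview–Midtown: 10.59 km
Oakwood–Midtown: 38.84 km
Closest pair: Bayview–Midtown at 10.59 km.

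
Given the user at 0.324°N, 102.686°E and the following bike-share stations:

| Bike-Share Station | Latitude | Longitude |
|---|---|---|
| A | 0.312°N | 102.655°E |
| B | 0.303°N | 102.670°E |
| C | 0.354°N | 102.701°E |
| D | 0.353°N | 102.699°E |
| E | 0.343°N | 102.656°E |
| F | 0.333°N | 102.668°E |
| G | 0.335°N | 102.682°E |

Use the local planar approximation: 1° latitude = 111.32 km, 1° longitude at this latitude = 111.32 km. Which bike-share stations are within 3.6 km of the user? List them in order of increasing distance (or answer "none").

G, F, B, D

Distances from 0.324°N, 102.686°E:
A: 3.700 km
B: 2.939 km
C: 3.734 km
D: 3.538 km
E: 3.953 km
F: 2.240 km
G: 1.303 km
Threshold 3.6 km: G (1.303 km), F (2.240 km), B (2.939 km), D (3.538 km) are within range.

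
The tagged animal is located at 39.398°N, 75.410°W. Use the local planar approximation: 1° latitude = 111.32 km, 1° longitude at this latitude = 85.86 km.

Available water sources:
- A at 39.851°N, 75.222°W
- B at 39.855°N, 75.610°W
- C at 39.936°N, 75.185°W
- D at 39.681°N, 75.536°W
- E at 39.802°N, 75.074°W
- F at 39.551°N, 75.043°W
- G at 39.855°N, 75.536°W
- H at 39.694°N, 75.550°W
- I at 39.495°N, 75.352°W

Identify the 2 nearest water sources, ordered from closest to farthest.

I, D

Distances from 39.398°N, 75.410°W:
A: √((0.453·111.32)² + (0.188·85.86)²) = √(2542.97915 + 260.55383) = 52.948 km
B: √((0.457·111.32)² + (-0.200·85.86)²) = √(2588.08655 + 294.87758) = 53.693 km
C: √((0.538·111.32)² + (0.225·85.86)²) = √(3586.83126 + 373.20444) = 62.929 km
D: √((0.283·111.32)² + (-0.126·85.86)²) = √(992.47429 + 117.03691) = 33.309 km
E: √((0.404·111.32)² + (0.336·85.86)²) = √(2022.59591 + 832.26249) = 53.431 km
F: √((0.153·111.32)² + (0.367·85.86)²) = √(290.08766 + 992.91917) = 35.819 km
G: √((0.457·111.32)² + (-0.126·85.86)²) = √(2588.08655 + 117.03691) = 52.011 km
H: √((0.296·111.32)² + (-0.140·85.86)²) = √(1085.74995 + 144.49002) = 35.075 km
I: √((0.097·111.32)² + (0.058·85.86)²) = √(116.59767 + 24.79920) = 11.891 km
Sorted: I (11.891 km) < D (33.309 km) < H (35.075 km) < F (35.819 km) < …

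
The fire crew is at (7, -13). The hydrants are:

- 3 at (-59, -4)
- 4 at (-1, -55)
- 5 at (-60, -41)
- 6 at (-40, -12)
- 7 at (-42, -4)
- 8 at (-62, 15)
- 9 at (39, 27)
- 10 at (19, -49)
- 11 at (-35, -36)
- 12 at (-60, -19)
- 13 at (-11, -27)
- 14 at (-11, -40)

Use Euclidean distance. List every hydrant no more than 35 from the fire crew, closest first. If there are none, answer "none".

13, 14

Distances from (7, -13):
3: √((-66)² + (9)²) = √(4356.000 + 81.000) = 66.6
4: √((-8)² + (-42)²) = √(64.000 + 1764.000) = 42.8
5: √((-67)² + (-28)²) = √(4489.000 + 784.000) = 72.6
6: √((-47)² + (1)²) = √(2209.000 + 1.000) = 47.0
7: √((-49)² + (9)²) = √(2401.000 + 81.000) = 49.8
8: √((-69)² + (28)²) = √(4761.000 + 784.000) = 74.5
9: √((32)² + (40)²) = √(1024.000 + 1600.000) = 51.2
10: √((12)² + (-36)²) = √(144.000 + 1296.000) = 37.9
11: √((-42)² + (-23)²) = √(1764.000 + 529.000) = 47.9
12: √((-67)² + (-6)²) = √(4489.000 + 36.000) = 67.3
13: √((-18)² + (-14)²) = √(324.000 + 196.000) = 22.8
14: √((-18)² + (-27)²) = √(324.000 + 729.000) = 32.4
Threshold 35: 13 (22.8), 14 (32.4) are within range.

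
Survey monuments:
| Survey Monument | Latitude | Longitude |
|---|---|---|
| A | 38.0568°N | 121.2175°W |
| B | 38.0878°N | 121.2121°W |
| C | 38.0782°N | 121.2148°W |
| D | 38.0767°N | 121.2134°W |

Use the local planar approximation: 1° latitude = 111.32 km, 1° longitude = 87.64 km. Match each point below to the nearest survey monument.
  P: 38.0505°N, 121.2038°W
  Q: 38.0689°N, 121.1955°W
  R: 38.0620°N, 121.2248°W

P at 38.0505°N, 121.2038°W:
  A: √((0.0063·111.32)² + (-0.0137·87.64)²) = √(0.491844 + 1.441604) = 1.3905 km
  B: √((0.0373·111.32)² + (-0.0083·87.64)²) = √(17.241064 + 0.529128) = 4.2155 km
  C: √((0.0277·111.32)² + (-0.0110·87.64)²) = √(9.508367 + 0.929373) = 3.2307 km
  D: √((0.0262·111.32)² + (-0.0096·87.64)²) = √(8.506462 + 0.707860) = 3.0355 km
  → nearest: A (1.3905 km)
Q at 38.0689°N, 121.1955°W:
  A: √((-0.0121·111.32)² + (-0.0220·87.64)²) = √(1.814334 + 3.717492) = 2.3520 km
  B: √((0.0189·111.32)² + (-0.0166·87.64)²) = √(4.426597 + 2.116513) = 2.5580 km
  C: √((0.0093·111.32)² + (-0.0193·87.64)²) = √(1.071796 + 2.861010) = 1.9831 km
  D: √((0.0078·111.32)² + (-0.0179·87.64)²) = √(0.753938 + 2.460995) = 1.7930 km
  → nearest: D (1.7930 km)
R at 38.0620°N, 121.2248°W:
  A: √((-0.0052·111.32)² + (0.0073·87.64)²) = √(0.335084 + 0.409308) = 0.8628 km
  B: √((0.0258·111.32)² + (0.0127·87.64)²) = √(8.248706 + 1.238831) = 3.0802 km
  C: √((0.0162·111.32)² + (0.0100·87.64)²) = √(3.252194 + 0.768077) = 2.0051 km
  D: √((0.0147·111.32)² + (0.0114·87.64)²) = √(2.677818 + 0.998193) = 1.9173 km
  → nearest: A (0.8628 km)

P→A; Q→D; R→A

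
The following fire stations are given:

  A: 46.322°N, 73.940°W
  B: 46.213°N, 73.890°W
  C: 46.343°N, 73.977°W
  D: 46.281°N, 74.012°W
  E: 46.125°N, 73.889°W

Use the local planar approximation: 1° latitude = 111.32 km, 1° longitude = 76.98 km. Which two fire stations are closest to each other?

A and C

Pairwise distances:
A–B: 12.730 km
A–C: 3.685 km
A–D: 7.180 km
A–E: 22.279 km
B–C: 15.946 km
B–D: 12.062 km
B–E: 9.796 km
C–D: 7.409 km
C–E: 25.196 km
D–E: 19.779 km
Closest pair: A–C at 3.685 km.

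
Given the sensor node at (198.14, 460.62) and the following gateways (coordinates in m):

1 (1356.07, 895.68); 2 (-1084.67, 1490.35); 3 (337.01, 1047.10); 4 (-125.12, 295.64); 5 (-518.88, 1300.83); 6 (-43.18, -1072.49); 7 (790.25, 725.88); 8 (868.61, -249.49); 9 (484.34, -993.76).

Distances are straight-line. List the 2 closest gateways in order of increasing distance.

4, 3

Distances from (198.14, 460.62):
1: √((1157.93)² + (435.06)²) = √(1340801.8849 + 189277.2036) = 1236.96 m
2: √((-1282.81)² + (1029.73)²) = √(1645601.4961 + 1060343.8729) = 1644.98 m
3: √((138.87)² + (586.48)²) = √(19284.8769 + 343958.7904) = 602.70 m
4: √((-323.26)² + (-164.98)²) = √(104497.0276 + 27218.4004) = 362.93 m
5: √((-717.02)² + (840.21)²) = √(514117.6804 + 705952.8441) = 1104.57 m
6: √((-241.32)² + (-1533.11)²) = √(58235.3424 + 2350426.2721) = 1551.99 m
7: √((592.11)² + (265.26)²) = √(350594.2521 + 70362.8676) = 648.81 m
8: √((670.47)² + (-710.11)²) = √(449530.0209 + 504256.2121) = 976.62 m
9: √((286.20)² + (-1454.38)²) = √(81910.4400 + 2115221.1844) = 1482.27 m
Sorted: 4 (362.93 m) < 3 (602.70 m) < 7 (648.81 m) < 8 (976.62 m) < …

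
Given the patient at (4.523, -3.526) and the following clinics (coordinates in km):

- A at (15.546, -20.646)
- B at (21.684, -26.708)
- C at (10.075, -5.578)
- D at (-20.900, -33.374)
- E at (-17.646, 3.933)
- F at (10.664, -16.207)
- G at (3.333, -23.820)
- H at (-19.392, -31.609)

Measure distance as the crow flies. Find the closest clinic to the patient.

C

Distances from (4.523, -3.526):
A: √((11.023)² + (-17.120)²) = √(121.50653 + 293.09440) = 20.362 km
B: √((17.161)² + (-23.182)²) = √(294.49992 + 537.40512) = 28.843 km
C: √((5.552)² + (-2.052)²) = √(30.82470 + 4.21070) = 5.919 km
D: √((-25.423)² + (-29.848)²) = √(646.32893 + 890.90310) = 39.208 km
E: √((-22.169)² + (7.459)²) = √(491.46456 + 55.63668) = 23.390 km
F: √((6.141)² + (-12.681)²) = √(37.71188 + 160.80776) = 14.090 km
G: √((-1.190)² + (-20.294)²) = √(1.41610 + 411.84644) = 20.329 km
H: √((-23.915)² + (-28.083)²) = √(571.92722 + 788.65489) = 36.886 km
Minimum: C at 5.919 km.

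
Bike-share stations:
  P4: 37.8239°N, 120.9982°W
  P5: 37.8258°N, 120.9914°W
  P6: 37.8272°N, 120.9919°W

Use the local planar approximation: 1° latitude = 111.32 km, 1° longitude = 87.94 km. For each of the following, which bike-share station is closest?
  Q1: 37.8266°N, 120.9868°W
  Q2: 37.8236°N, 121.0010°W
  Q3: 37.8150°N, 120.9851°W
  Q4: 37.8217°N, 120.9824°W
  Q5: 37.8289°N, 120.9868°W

Q1 at 37.8266°N, 120.9868°W:
  P4: √((-0.0027·111.32)² + (-0.0114·87.94)²) = √(0.090339 + 1.005038) = 1.0466 km
  P5: √((-0.0008·111.32)² + (-0.0046·87.94)²) = √(0.007931 + 0.163640) = 0.4142 km
  P6: √((0.0006·111.32)² + (-0.0051·87.94)²) = √(0.004461 + 0.201147) = 0.4534 km
  → nearest: P5 (0.4142 km)
Q2 at 37.8236°N, 121.0010°W:
  P4: √((0.0003·111.32)² + (0.0028·87.94)²) = √(0.001115 + 0.060630) = 0.2485 km
  P5: √((0.0022·111.32)² + (0.0096·87.94)²) = √(0.059978 + 0.712714) = 0.8790 km
  P6: √((0.0036·111.32)² + (0.0091·87.94)²) = √(0.160602 + 0.640406) = 0.8950 km
  → nearest: P4 (0.2485 km)
Q3 at 37.8150°N, 120.9851°W:
  P4: √((0.0089·111.32)² + (-0.0131·87.94)²) = √(0.981582 + 1.327136) = 1.5194 km
  P5: √((0.0108·111.32)² + (-0.0063·87.94)²) = √(1.445419 + 0.306940) = 1.3238 km
  P6: √((0.0122·111.32)² + (-0.0068·87.94)²) = √(1.844446 + 0.357594) = 1.4839 km
  → nearest: P5 (1.3238 km)
Q4 at 37.8217°N, 120.9824°W:
  P4: √((0.0022·111.32)² + (-0.0158·87.94)²) = √(0.059978 + 1.930577) = 1.4109 km
  P5: √((0.0041·111.32)² + (-0.0090·87.94)²) = √(0.208312 + 0.626409) = 0.9136 km
  P6: √((0.0055·111.32)² + (-0.0095·87.94)²) = √(0.374862 + 0.697943) = 1.0358 km
  → nearest: P5 (0.9136 km)
Q5 at 37.8289°N, 120.9868°W:
  P4: √((-0.0050·111.32)² + (-0.0114·87.94)²) = √(0.309804 + 1.005038) = 1.1467 km
  P5: √((-0.0031·111.32)² + (-0.0046·87.94)²) = √(0.119088 + 0.163640) = 0.5317 km
  P6: √((-0.0017·111.32)² + (-0.0051·87.94)²) = √(0.035813 + 0.201147) = 0.4868 km
  → nearest: P6 (0.4868 km)

Q1→P5; Q2→P4; Q3→P5; Q4→P5; Q5→P6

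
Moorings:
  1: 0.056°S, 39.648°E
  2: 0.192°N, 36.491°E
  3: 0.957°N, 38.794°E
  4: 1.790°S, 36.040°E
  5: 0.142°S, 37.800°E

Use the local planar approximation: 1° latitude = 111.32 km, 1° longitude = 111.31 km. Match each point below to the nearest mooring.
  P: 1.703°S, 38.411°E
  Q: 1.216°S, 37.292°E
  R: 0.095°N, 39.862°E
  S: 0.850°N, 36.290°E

P at 1.703°S, 38.411°E:
  1: √((1.647·111.32)² + (1.237·111.31)²) = √(33615.03700 + 18958.66553) = 229.290 km
  2: √((1.895·111.32)² + (-1.920·111.31)²) = √(44500.49316 + 45674.18671) = 300.291 km
  3: √((2.660·111.32)² + (0.383·111.31)²) = √(87681.84277 + 1817.46440) = 299.164 km
  4: √((-0.087·111.32)² + (-2.371·111.31)²) = √(93.79613 + 69651.66033) = 264.094 km
  5: √((1.561·111.32)² + (-0.611·111.31)²) = √(30196.19362 + 4625.41587) = 186.605 km
  → nearest: 5 (186.605 km)
Q at 1.216°S, 37.292°E:
  1: √((1.160·111.32)² + (2.356·111.31)²) = √(16674.86681 + 68773.15333) = 292.315 km
  2: √((1.408·111.32)² + (-0.801·111.31)²) = √(24566.97619 + 7949.38256) = 180.323 km
  3: √((2.173·111.32)² + (1.502·111.31)²) = √(58514.81657 + 27951.70028) = 294.052 km
  4: √((-0.574·111.32)² + (-1.252·111.31)²) = √(4082.91351 + 19421.24305) = 153.311 km
  5: √((1.074·111.32)² + (0.508·111.31)²) = √(14294.03885 + 3197.39131) = 132.255 km
  → nearest: 5 (132.255 km)
R at 0.095°N, 39.862°E:
  1: √((-0.151·111.32)² + (-0.214·111.31)²) = √(282.55324 + 567.40860) = 29.154 km
  2: √((0.097·111.32)² + (-3.371·111.31)²) = √(116.59767 + 140794.55858) = 375.381 km
  3: √((0.862·111.32)² + (-1.068·111.31)²) = √(9207.90706 + 14132.23566) = 152.775 km
  4: √((-1.885·111.32)² + (-3.822·111.31)²) = √(44032.07018 + 180987.97918) = 474.363 km
  5: √((-0.237·111.32)² + (-2.062·111.31)²) = √(696.05425 + 52679.99043) = 231.033 km
  → nearest: 1 (29.154 km)
S at 0.850°N, 36.290°E:
  1: √((-0.906·111.32)² + (3.358·111.31)²) = √(10171.91660 + 139710.72589) = 387.147 km
  2: √((-0.658·111.32)² + (0.201·111.31)²) = √(5365.35154 + 500.56500) = 76.589 km
  3: √((0.107·111.32)² + (2.504·111.31)²) = √(141.87764 + 77684.97219) = 278.975 km
  4: √((-2.640·111.32)² + (-0.250·111.31)²) = √(86368.27567 + 774.36976) = 295.199 km
  5: √((-0.992·111.32)² + (1.510·111.31)²) = √(12194.66122 + 28250.24770) = 201.109 km
  → nearest: 2 (76.589 km)

P→5; Q→5; R→1; S→2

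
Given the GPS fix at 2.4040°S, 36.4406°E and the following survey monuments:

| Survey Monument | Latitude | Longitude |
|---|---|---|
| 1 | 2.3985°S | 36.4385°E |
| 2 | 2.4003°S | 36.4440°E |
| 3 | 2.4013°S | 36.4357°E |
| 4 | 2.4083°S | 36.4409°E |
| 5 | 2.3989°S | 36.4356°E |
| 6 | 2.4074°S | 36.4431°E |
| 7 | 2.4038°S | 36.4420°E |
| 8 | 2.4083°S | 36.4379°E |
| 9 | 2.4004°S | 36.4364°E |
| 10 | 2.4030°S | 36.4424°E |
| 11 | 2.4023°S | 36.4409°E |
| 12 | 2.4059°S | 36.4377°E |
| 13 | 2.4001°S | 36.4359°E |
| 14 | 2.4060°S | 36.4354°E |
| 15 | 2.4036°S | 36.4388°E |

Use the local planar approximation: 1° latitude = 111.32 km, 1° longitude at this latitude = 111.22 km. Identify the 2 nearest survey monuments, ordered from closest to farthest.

7, 11

Distances from 2.4040°S, 36.4406°E:
1: √((0.0055·111.32)² + (-0.0021·111.22)²) = √(0.374862 + 0.054551) = 0.6553 km
2: √((0.0037·111.32)² + (0.0034·111.22)²) = √(0.169648 + 0.142996) = 0.5591 km
3: √((0.0027·111.32)² + (-0.0049·111.22)²) = √(0.090339 + 0.297001) = 0.6224 km
4: √((-0.0043·111.32)² + (0.0003·111.22)²) = √(0.229131 + 0.001113) = 0.4798 km
5: √((0.0051·111.32)² + (-0.0050·111.22)²) = √(0.322320 + 0.309247) = 0.7947 km
6: √((-0.0034·111.32)² + (0.0025·111.22)²) = √(0.143253 + 0.077312) = 0.4696 km
7: √((0.0002·111.32)² + (0.0014·111.22)²) = √(0.000496 + 0.024245) = 0.1573 km
8: √((-0.0043·111.32)² + (-0.0027·111.22)²) = √(0.229131 + 0.090176) = 0.5651 km
9: √((0.0036·111.32)² + (-0.0042·111.22)²) = √(0.160602 + 0.218205) = 0.6155 km
10: √((0.0010·111.32)² + (0.0018·111.22)²) = √(0.012392 + 0.040078) = 0.2291 km
11: √((0.0017·111.32)² + (0.0003·111.22)²) = √(0.035813 + 0.001113) = 0.1922 km
12: √((-0.0019·111.32)² + (-0.0029·111.22)²) = √(0.044736 + 0.104031) = 0.3857 km
13: √((0.0039·111.32)² + (-0.0047·111.22)²) = √(0.188484 + 0.273251) = 0.6795 km
14: √((-0.0020·111.32)² + (-0.0052·111.22)²) = √(0.049569 + 0.334482) = 0.6197 km
15: √((0.0004·111.32)² + (-0.0018·111.22)²) = √(0.001983 + 0.040078) = 0.2051 km
Sorted: 7 (0.1573 km) < 11 (0.1922 km) < 15 (0.2051 km) < 10 (0.2291 km) < …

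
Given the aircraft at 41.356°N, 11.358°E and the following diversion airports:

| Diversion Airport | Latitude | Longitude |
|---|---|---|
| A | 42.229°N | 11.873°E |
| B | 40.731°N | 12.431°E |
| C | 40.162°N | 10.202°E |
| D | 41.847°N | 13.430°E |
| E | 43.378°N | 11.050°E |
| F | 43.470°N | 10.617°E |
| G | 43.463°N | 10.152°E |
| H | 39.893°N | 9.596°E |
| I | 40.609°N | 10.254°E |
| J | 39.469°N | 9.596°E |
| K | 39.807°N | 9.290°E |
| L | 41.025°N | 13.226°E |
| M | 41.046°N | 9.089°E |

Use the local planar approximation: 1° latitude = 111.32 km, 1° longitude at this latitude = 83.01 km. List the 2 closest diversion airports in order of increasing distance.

Distances from 41.356°N, 11.358°E:
A: √((0.873·111.32)² + (0.515·83.01)²) = √(9444.41110 + 1827.57533) = 106.170 km
B: √((-0.625·111.32)² + (1.073·83.01)²) = √(4840.68062 + 7933.41680) = 113.023 km
C: √((-1.194·111.32)² + (-1.156·83.01)²) = √(17666.68432 + 9208.23716) = 163.936 km
D: √((0.491·111.32)² + (2.072·83.01)²) = √(2987.51008 + 29582.87169) = 180.473 km
E: √((2.022·111.32)² + (-0.308·83.01)²) = √(50665.07593 + 653.67558) = 226.536 km
F: √((2.114·111.32)² + (-0.741·83.01)²) = √(55380.43482 + 3783.53054) = 243.236 km
G: √((2.107·111.32)² + (-1.206·83.01)²) = √(55014.28419 + 10022.02411) = 255.022 km
H: √((-1.463·111.32)² + (-1.762·83.01)²) = √(26523.75744 + 21393.04654) = 218.899 km
I: √((-0.747·111.32)² + (-1.104·83.01)²) = √(6914.92699 + 8398.44678) = 123.747 km
J: √((-1.887·111.32)² + (-1.762·83.01)²) = √(44125.55650 + 21393.04654) = 255.966 km
K: √((-1.549·111.32)² + (-2.068·83.01)²) = √(29733.71887 + 29468.76236) = 243.316 km
L: √((-0.331·111.32)² + (1.868·83.01)²) = √(1357.69551 + 24044.43473) = 159.380 km
M: √((-0.310·111.32)² + (-2.269·83.01)²) = √(1190.88488 + 35475.60572) = 191.485 km
Sorted: A (106.170 km) < B (113.023 km) < I (123.747 km) < L (159.380 km) < …

A, B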